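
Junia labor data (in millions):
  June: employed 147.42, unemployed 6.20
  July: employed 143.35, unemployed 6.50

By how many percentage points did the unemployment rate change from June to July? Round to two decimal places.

June: labor force = 147.42 + 6.20 = 153.62; u = 6.20/153.62 = 4.04%.
July: labor force = 143.35 + 6.50 = 149.85; u = 6.50/149.85 = 4.34%.
Change = 4.34% − 4.04% = +0.30 pp.

The unemployment rate changed by +0.30 percentage points.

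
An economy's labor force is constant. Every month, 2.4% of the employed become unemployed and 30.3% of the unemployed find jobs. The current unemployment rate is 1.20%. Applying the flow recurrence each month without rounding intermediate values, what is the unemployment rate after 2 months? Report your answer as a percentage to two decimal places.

With a fixed labor force, u_{t+1} = u_t + s·(1−u_t) − f·u_t = u_t·(1−s−f) + s.
Here 1−s−f = 0.673 and s = 0.024.
u_1 = 0.012000 × 0.673 + 0.024 = 0.032076.
u_2 = 0.032076 × 0.673 + 0.024 = 0.045587.

Unemployment rate after two months ≈ 4.56%.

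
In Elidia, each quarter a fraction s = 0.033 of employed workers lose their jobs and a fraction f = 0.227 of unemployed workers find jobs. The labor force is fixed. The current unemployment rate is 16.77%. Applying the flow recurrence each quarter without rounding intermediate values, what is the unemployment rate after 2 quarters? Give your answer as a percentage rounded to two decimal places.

Unemployment rate after two quarters ≈ 14.93%.

With a fixed labor force, u_{t+1} = u_t + s·(1−u_t) − f·u_t = u_t·(1−s−f) + s.
Here 1−s−f = 0.740 and s = 0.033.
u_1 = 0.167700 × 0.740 + 0.033 = 0.157098.
u_2 = 0.157098 × 0.740 + 0.033 = 0.149253.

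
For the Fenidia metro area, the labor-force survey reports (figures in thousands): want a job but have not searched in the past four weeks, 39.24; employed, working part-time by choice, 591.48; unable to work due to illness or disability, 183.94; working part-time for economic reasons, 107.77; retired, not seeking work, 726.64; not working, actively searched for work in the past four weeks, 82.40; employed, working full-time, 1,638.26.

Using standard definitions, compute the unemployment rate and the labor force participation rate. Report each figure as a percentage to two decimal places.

Unemployment rate ≈ 3.41%; labor force participation rate ≈ 71.81%.

Employed = 591.48 + 107.77 + 1,638.26 = 2,337.51 thousand (anyone who worked, including part-time for economic reasons, counts as employed).
Unemployed = 82.40 thousand.
Labor force = 2,337.51 + 82.40 = 2,419.91 thousand.
Not in labor force = 39.24 + 183.94 + 726.64 = 949.82 thousand (those not working and not actively searching are outside the labor force — including those who want a job but have given up searching).
Civilian working-age population = 2,419.91 + 949.82 = 3,369.73 thousand.
Unemployment rate = 82.40 / 2,419.91 = 3.41%.
Labor force participation rate = 2,419.91 / 3,369.73 = 71.81%.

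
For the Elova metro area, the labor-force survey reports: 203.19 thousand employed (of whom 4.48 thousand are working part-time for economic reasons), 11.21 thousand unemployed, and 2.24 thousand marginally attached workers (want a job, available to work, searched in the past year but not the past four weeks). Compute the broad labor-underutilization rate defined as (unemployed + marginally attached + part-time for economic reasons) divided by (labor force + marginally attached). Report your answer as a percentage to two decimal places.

Labor force = 203.19 + 11.21 = 214.40 thousand.
Numerator = 11.21 + 2.24 + 4.48 = 17.93 thousand.
Denominator = 214.40 + 2.24 = 216.64 thousand.
Broad rate = 17.93 / 216.64 = 8.28%.

Broad underutilization rate ≈ 8.28%.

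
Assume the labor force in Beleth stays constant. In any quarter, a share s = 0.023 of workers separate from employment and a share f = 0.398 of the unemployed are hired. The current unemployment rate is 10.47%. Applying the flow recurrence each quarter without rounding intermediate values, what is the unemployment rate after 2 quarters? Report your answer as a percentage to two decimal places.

With a fixed labor force, u_{t+1} = u_t + s·(1−u_t) − f·u_t = u_t·(1−s−f) + s.
Here 1−s−f = 0.579 and s = 0.023.
u_1 = 0.104700 × 0.579 + 0.023 = 0.083621.
u_2 = 0.083621 × 0.579 + 0.023 = 0.071417.

Unemployment rate after two quarters ≈ 7.14%.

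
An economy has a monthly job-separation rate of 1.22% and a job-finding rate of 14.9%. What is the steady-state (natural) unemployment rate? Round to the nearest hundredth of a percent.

At steady state the flows balance: s·E = f·U, so U/(E+U) = s/(s+f).
u* = 1.22 / (1.22 + 14.9) = 1.22 / 16.12 = 7.57%.

Steady-state unemployment rate ≈ 7.57%.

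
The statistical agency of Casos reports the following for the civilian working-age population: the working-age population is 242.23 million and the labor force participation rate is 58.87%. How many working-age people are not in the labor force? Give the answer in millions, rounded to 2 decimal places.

About 99.63 million are not in the labor force.

Share not in the labor force = 1 − 0.5887 = 0.4113.
Not in labor force = 0.4113 × 242.23 ≈ 99.63 million.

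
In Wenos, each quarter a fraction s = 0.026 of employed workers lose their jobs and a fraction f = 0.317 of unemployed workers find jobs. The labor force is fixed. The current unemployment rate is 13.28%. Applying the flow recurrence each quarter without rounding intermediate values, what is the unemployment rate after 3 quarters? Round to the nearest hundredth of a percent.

Unemployment rate after three quarters ≈ 9.20%.

With a fixed labor force, u_{t+1} = u_t + s·(1−u_t) − f·u_t = u_t·(1−s−f) + s.
Here 1−s−f = 0.657 and s = 0.026.
u_1 = 0.132800 × 0.657 + 0.026 = 0.113250.
u_2 = 0.113250 × 0.657 + 0.026 = 0.100405.
u_3 = 0.100405 × 0.657 + 0.026 = 0.091966.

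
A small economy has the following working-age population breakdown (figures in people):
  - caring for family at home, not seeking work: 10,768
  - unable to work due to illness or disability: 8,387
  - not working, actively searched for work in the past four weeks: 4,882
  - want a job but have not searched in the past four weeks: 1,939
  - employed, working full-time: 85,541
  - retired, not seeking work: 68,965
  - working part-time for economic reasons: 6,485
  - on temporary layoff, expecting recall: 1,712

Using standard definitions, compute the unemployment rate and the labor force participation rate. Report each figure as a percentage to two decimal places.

Employed = 85,541 + 6,485 = 92,026 (anyone who worked, including part-time for economic reasons, counts as employed).
Unemployed = 4,882 + 1,712 = 6,594 (jobless and actively searching, or on temporary layoff).
Labor force = 92,026 + 6,594 = 98,620.
Not in labor force = 10,768 + 8,387 + 1,939 + 68,965 = 90,059 (those not working and not actively searching are outside the labor force — including those who want a job but have given up searching).
Civilian working-age population = 98,620 + 90,059 = 188,679.
Unemployment rate = 6,594 / 98,620 = 6.69%.
Labor force participation rate = 98,620 / 188,679 = 52.27%.

Unemployment rate ≈ 6.69%; labor force participation rate ≈ 52.27%.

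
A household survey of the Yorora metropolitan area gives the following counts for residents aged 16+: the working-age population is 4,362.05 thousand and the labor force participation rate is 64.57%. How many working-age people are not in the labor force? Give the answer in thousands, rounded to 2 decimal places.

About 1,545.47 thousand are not in the labor force.

Share not in the labor force = 1 − 0.6457 = 0.3543.
Not in labor force = 0.3543 × 4,362.05 ≈ 1,545.47 thousand.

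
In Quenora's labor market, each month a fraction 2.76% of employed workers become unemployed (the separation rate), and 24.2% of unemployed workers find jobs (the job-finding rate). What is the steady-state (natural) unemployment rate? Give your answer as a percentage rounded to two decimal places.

Steady-state unemployment rate ≈ 10.24%.

At steady state the flows balance: s·E = f·U, so U/(E+U) = s/(s+f).
u* = 2.76 / (2.76 + 24.2) = 2.76 / 26.96 = 10.24%.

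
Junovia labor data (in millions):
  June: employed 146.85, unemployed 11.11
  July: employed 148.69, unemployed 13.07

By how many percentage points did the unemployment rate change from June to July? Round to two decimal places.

The unemployment rate changed by +1.05 percentage points.

June: labor force = 146.85 + 11.11 = 157.96; u = 11.11/157.96 = 7.03%.
July: labor force = 148.69 + 13.07 = 161.76; u = 13.07/161.76 = 8.08%.
Change = 8.08% − 7.03% = +1.05 pp.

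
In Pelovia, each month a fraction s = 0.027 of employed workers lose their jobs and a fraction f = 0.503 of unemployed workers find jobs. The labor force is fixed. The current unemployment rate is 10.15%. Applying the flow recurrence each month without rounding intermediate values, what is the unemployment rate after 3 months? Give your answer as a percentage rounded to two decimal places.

With a fixed labor force, u_{t+1} = u_t + s·(1−u_t) − f·u_t = u_t·(1−s−f) + s.
Here 1−s−f = 0.470 and s = 0.027.
u_1 = 0.101500 × 0.470 + 0.027 = 0.074705.
u_2 = 0.074705 × 0.470 + 0.027 = 0.062111.
u_3 = 0.062111 × 0.470 + 0.027 = 0.056192.

Unemployment rate after three months ≈ 5.62%.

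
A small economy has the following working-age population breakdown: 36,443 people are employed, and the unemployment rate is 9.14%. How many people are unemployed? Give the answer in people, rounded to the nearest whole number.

About 3,666 are unemployed.

Let U be the number unemployed. The labor force is E + U, and U/(E+U) = 0.0914.
So U = 0.0914 × 36,443 / (1 − 0.0914) = 3330.89 / 0.9086 ≈ 3,666.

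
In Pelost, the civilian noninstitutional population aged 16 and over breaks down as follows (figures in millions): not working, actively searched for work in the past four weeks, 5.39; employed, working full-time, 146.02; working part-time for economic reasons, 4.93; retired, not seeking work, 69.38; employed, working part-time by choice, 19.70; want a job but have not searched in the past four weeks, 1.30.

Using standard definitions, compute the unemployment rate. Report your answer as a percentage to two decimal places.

Unemployment rate ≈ 3.06%.

Employed = 146.02 + 4.93 + 19.70 = 170.65 million (anyone who worked, including part-time for economic reasons, counts as employed).
Unemployed = 5.39 million.
Labor force = 170.65 + 5.39 = 176.04 million.
Unemployment rate = 5.39 / 176.04 = 3.06%.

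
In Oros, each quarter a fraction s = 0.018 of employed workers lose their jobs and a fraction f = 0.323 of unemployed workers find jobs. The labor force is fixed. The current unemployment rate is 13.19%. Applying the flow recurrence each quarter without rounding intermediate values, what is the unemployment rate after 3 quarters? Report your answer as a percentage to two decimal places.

With a fixed labor force, u_{t+1} = u_t + s·(1−u_t) − f·u_t = u_t·(1−s−f) + s.
Here 1−s−f = 0.659 and s = 0.018.
u_1 = 0.131900 × 0.659 + 0.018 = 0.104922.
u_2 = 0.104922 × 0.659 + 0.018 = 0.087144.
u_3 = 0.087144 × 0.659 + 0.018 = 0.075428.

Unemployment rate after three quarters ≈ 7.54%.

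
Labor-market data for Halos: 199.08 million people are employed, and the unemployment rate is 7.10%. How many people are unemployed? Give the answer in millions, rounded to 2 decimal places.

Let U be the number unemployed. The labor force is E + U, and U/(E+U) = 0.0710.
So U = 0.0710 × 199.08 / (1 − 0.0710) = 14.1347 / 0.9290 ≈ 15.21 million.

About 15.21 million are unemployed.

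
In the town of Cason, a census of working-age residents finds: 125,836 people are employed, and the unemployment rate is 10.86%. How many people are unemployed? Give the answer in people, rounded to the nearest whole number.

About 15,331 are unemployed.

Let U be the number unemployed. The labor force is E + U, and U/(E+U) = 0.1086.
So U = 0.1086 × 125,836 / (1 − 0.1086) = 13665.79 / 0.8914 ≈ 15,331.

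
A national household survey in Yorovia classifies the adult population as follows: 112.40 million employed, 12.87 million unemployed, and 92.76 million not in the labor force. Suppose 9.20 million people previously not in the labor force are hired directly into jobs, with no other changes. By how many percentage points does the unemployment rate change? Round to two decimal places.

Initially, labor force = 112.40 + 12.87 = 125.27 million, so u = 12.87/125.27 = 10.27%.
After the change, employed and labor force both rise by 9.20; unemployed unchanged → E = 121.60, U = 12.87, labor force = 134.47 million.
New unemployment rate = 12.87 / 134.47 = 9.57%.
Change = 9.57% − 10.27% = −0.70 percentage points.

The unemployment rate changes by −0.70 percentage points.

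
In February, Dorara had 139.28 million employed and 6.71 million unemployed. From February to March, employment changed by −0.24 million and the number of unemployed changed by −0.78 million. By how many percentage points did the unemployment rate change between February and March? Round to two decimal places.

The unemployment rate changed by −0.51 percentage points.

February: labor force = 139.28 + 6.71 = 145.99; u = 6.71/145.99 = 4.60%.
March: labor force = 139.04 + 5.93 = 144.97; u = 5.93/144.97 = 4.09%.
Change = 4.09% − 4.60% = −0.51 pp.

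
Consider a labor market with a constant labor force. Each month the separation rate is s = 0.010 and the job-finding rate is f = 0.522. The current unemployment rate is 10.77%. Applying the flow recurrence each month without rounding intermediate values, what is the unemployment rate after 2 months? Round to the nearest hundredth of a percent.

With a fixed labor force, u_{t+1} = u_t + s·(1−u_t) − f·u_t = u_t·(1−s−f) + s.
Here 1−s−f = 0.468 and s = 0.010.
u_1 = 0.107700 × 0.468 + 0.010 = 0.060404.
u_2 = 0.060404 × 0.468 + 0.010 = 0.038269.

Unemployment rate after two months ≈ 3.83%.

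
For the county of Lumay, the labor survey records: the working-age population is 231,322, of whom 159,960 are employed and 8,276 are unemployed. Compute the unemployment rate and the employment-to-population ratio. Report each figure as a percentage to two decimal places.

Labor force = employed + unemployed = 159,960 + 8,276 = 168,236.
Unemployment rate = 8,276 / 168,236 = 4.92%.
Employment-population ratio = 159,960 / 231,322 = 69.15%.

Unemployment rate ≈ 4.92%; employment-population ratio ≈ 69.15%.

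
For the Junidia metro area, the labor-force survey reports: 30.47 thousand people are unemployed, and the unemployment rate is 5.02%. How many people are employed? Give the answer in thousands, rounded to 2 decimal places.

About 576.50 thousand are employed.

Labor force = U / u = 30.47 / 0.0502 ≈ 606.97 thousand.
Employed = labor force − unemployed = 606.97 − 30.47 = 576.50 thousand.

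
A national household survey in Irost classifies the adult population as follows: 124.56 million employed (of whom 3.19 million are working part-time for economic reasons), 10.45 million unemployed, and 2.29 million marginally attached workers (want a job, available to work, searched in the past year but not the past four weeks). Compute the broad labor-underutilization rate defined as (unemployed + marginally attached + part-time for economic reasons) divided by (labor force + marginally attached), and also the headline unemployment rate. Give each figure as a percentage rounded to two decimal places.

Labor force = 124.56 + 10.45 = 135.01 million.
Numerator = 10.45 + 2.29 + 3.19 = 15.93 million.
Denominator = 135.01 + 2.29 = 137.30 million.
Broad rate = 15.93 / 137.30 = 11.60%.
Headline unemployment rate = 10.45 / 135.01 = 7.74%.

Broad underutilization rate ≈ 11.60%; headline unemployment rate ≈ 7.74%.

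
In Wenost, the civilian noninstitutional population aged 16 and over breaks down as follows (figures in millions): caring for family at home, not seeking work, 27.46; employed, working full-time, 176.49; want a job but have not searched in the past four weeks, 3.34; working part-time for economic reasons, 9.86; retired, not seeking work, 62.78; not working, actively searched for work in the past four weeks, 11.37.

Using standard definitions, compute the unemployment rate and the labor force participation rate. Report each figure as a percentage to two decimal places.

Unemployment rate ≈ 5.75%; labor force participation rate ≈ 67.88%.

Employed = 176.49 + 9.86 = 186.35 million (anyone who worked, including part-time for economic reasons, counts as employed).
Unemployed = 11.37 million.
Labor force = 186.35 + 11.37 = 197.72 million.
Not in labor force = 27.46 + 3.34 + 62.78 = 93.58 million (those not working and not actively searching are outside the labor force — including those who want a job but have given up searching).
Civilian working-age population = 197.72 + 93.58 = 291.30 million.
Unemployment rate = 11.37 / 197.72 = 5.75%.
Labor force participation rate = 197.72 / 291.30 = 67.88%.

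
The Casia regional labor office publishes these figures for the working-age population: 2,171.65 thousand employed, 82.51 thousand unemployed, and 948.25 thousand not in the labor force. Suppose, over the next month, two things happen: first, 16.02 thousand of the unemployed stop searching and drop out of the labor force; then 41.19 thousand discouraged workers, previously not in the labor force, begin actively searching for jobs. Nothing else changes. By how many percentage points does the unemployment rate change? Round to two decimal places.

The unemployment rate changes by +1.06 percentage points.

Initially, labor force = 2,171.65 + 82.51 = 2,254.16 thousand, so u = 82.51/2,254.16 = 3.66%.
After the first change, unemployed and labor force both fall by 16.02 → E = 2,171.65, U = 66.49, labor force = 2,238.14 thousand.
After the second change, unemployed and labor force both rise by 41.19 → E = 2,171.65, U = 107.68, labor force = 2,279.33 thousand.
New unemployment rate = 107.68 / 2,279.33 = 4.72%.
Change = 4.72% − 3.66% = +1.06 percentage points.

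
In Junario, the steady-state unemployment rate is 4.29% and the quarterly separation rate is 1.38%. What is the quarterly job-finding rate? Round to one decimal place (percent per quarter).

From u* = s/(s+f): f = s·(1−u)/u.
f = 1.38 × (1 − 0.0429) / 0.0429 = 1.3208 / 0.0429 ≈ 30.8% per quarter.

Job-finding rate ≈ 30.8% per quarter.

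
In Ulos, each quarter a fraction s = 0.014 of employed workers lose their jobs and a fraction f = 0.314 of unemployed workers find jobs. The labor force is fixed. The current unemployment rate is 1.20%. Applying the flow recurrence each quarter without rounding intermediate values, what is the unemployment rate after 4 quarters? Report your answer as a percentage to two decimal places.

With a fixed labor force, u_{t+1} = u_t + s·(1−u_t) − f·u_t = u_t·(1−s−f) + s.
Here 1−s−f = 0.672 and s = 0.014.
u_1 = 0.012000 × 0.672 + 0.014 = 0.022064.
u_2 = 0.022064 × 0.672 + 0.014 = 0.028827.
u_3 = 0.028827 × 0.672 + 0.014 = 0.033372.
u_4 = 0.033372 × 0.672 + 0.014 = 0.036426.

Unemployment rate after four quarters ≈ 3.64%.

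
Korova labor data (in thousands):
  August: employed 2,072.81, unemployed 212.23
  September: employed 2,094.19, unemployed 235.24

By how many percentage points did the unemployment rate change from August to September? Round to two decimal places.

August: labor force = 2,072.81 + 212.23 = 2,285.04; u = 212.23/2,285.04 = 9.29%.
September: labor force = 2,094.19 + 235.24 = 2,329.43; u = 235.24/2,329.43 = 10.10%.
Change = 10.10% − 9.29% = +0.81 pp.

The unemployment rate changed by +0.81 percentage points.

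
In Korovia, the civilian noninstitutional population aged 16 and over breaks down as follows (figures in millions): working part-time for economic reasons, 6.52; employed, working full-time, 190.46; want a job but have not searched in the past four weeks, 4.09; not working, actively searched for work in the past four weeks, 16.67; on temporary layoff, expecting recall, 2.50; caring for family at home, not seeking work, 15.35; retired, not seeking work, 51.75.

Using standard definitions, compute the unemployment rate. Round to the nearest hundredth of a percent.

Unemployment rate ≈ 8.87%.

Employed = 6.52 + 190.46 = 196.98 million (anyone who worked, including part-time for economic reasons, counts as employed).
Unemployed = 16.67 + 2.50 = 19.17 million (jobless and actively searching, or on temporary layoff).
Labor force = 196.98 + 19.17 = 216.15 million.
Unemployment rate = 19.17 / 216.15 = 8.87%.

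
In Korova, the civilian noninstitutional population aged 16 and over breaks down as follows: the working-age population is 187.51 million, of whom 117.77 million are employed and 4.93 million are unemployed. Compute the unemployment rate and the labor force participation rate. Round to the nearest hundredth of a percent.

Labor force = employed + unemployed = 117.77 + 4.93 = 122.70 million.
Unemployment rate = 4.93 / 122.70 = 4.02%.
Labor force participation rate = 122.70 / 187.51 = 65.44%.

Unemployment rate ≈ 4.02%; labor force participation rate ≈ 65.44%.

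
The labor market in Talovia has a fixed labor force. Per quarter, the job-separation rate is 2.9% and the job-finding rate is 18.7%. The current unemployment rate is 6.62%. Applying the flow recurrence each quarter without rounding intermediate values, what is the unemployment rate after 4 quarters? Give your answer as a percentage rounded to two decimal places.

With a fixed labor force, u_{t+1} = u_t + s·(1−u_t) − f·u_t = u_t·(1−s−f) + s.
Here 1−s−f = 0.784 and s = 0.029.
u_1 = 0.066200 × 0.784 + 0.029 = 0.080901.
u_2 = 0.080901 × 0.784 + 0.029 = 0.092426.
u_3 = 0.092426 × 0.784 + 0.029 = 0.101462.
u_4 = 0.101462 × 0.784 + 0.029 = 0.108546.

Unemployment rate after four quarters ≈ 10.85%.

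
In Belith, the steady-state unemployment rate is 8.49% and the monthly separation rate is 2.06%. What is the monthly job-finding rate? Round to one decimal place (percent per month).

From u* = s/(s+f): f = s·(1−u)/u.
f = 2.06 × (1 − 0.0849) / 0.0849 = 1.8851 / 0.0849 ≈ 22.2% per month.

Job-finding rate ≈ 22.2% per month.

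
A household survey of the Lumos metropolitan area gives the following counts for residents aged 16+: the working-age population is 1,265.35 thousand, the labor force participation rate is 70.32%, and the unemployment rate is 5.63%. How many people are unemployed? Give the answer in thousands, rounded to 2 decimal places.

About 50.10 thousand are unemployed.

Labor force = 0.7032 × 1,265.35 = 889.79 thousand.
Unemployed = 0.0563 × 889.79 ≈ 50.10 thousand.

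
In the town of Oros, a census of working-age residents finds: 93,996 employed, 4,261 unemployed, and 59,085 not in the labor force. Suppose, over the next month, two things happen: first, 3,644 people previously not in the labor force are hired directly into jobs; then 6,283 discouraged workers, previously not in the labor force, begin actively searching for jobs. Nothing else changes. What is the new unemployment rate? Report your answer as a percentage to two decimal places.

Initially, labor force = 93,996 + 4,261 = 98,257, so u = 4,261/98,257 = 4.34%.
After the first change, employed and labor force both rise by 3,644; unemployed unchanged → E = 97,640, U = 4,261, labor force = 101,901.
After the second change, unemployed and labor force both rise by 6,283 → E = 97,640, U = 10,544, labor force = 108,184.
New unemployment rate = 10,544 / 108,184 = 9.75%.

New unemployment rate ≈ 9.75%.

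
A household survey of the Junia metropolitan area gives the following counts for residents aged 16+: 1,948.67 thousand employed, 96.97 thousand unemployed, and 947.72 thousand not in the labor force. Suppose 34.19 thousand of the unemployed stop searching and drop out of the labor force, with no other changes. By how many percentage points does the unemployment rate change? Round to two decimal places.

The unemployment rate changes by −1.62 percentage points.

Initially, labor force = 1,948.67 + 96.97 = 2,045.64 thousand, so u = 96.97/2,045.64 = 4.74%.
After the change, unemployed and labor force both fall by 34.19 → E = 1,948.67, U = 62.78, labor force = 2,011.45 thousand.
New unemployment rate = 62.78 / 2,011.45 = 3.12%.
Change = 3.12% − 4.74% = −1.62 percentage points.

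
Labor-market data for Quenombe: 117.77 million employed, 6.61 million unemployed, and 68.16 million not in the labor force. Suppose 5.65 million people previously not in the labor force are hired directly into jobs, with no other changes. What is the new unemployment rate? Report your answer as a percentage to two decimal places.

Initially, labor force = 117.77 + 6.61 = 124.38 million, so u = 6.61/124.38 = 5.31%.
After the change, employed and labor force both rise by 5.65; unemployed unchanged → E = 123.42, U = 6.61, labor force = 130.03 million.
New unemployment rate = 6.61 / 130.03 = 5.08%.

New unemployment rate ≈ 5.08%.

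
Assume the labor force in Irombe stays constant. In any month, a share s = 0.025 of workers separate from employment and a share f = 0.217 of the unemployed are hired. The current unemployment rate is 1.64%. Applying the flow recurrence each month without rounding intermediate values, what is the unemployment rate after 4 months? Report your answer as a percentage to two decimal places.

With a fixed labor force, u_{t+1} = u_t + s·(1−u_t) − f·u_t = u_t·(1−s−f) + s.
Here 1−s−f = 0.758 and s = 0.025.
u_1 = 0.016400 × 0.758 + 0.025 = 0.037431.
u_2 = 0.037431 × 0.758 + 0.025 = 0.053373.
u_3 = 0.053373 × 0.758 + 0.025 = 0.065457.
u_4 = 0.065457 × 0.758 + 0.025 = 0.074616.

Unemployment rate after four months ≈ 7.46%.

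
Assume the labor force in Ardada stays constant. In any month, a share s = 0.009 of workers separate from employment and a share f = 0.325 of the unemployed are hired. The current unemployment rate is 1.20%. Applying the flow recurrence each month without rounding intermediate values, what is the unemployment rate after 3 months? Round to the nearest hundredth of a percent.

Unemployment rate after three months ≈ 2.25%.

With a fixed labor force, u_{t+1} = u_t + s·(1−u_t) − f·u_t = u_t·(1−s−f) + s.
Here 1−s−f = 0.666 and s = 0.009.
u_1 = 0.012000 × 0.666 + 0.009 = 0.016992.
u_2 = 0.016992 × 0.666 + 0.009 = 0.020317.
u_3 = 0.020317 × 0.666 + 0.009 = 0.022531.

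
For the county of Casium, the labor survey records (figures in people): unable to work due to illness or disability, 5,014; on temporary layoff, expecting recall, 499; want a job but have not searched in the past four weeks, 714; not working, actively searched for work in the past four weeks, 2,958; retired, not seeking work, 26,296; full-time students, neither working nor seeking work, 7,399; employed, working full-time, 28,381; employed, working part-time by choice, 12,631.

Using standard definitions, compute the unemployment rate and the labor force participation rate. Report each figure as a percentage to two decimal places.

Employed = 28,381 + 12,631 = 41,012.
Unemployed = 499 + 2,958 = 3,457 (jobless and actively searching, or on temporary layoff).
Labor force = 41,012 + 3,457 = 44,469.
Not in labor force = 5,014 + 714 + 26,296 + 7,399 = 39,423 (those not working and not actively searching are outside the labor force — including those who want a job but have given up searching).
Civilian working-age population = 44,469 + 39,423 = 83,892.
Unemployment rate = 3,457 / 44,469 = 7.77%.
Labor force participation rate = 44,469 / 83,892 = 53.01%.

Unemployment rate ≈ 7.77%; labor force participation rate ≈ 53.01%.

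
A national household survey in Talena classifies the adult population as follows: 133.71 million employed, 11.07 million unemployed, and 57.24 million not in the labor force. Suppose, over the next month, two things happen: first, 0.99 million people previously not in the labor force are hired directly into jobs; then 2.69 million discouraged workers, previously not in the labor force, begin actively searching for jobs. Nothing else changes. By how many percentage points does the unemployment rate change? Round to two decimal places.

Initially, labor force = 133.71 + 11.07 = 144.78 million, so u = 11.07/144.78 = 7.65%.
After the first change, employed and labor force both rise by 0.99; unemployed unchanged → E = 134.70, U = 11.07, labor force = 145.77 million.
After the second change, unemployed and labor force both rise by 2.69 → E = 134.70, U = 13.76, labor force = 148.46 million.
New unemployment rate = 13.76 / 148.46 = 9.27%.
Change = 9.27% − 7.65% = +1.62 percentage points.

The unemployment rate changes by +1.62 percentage points.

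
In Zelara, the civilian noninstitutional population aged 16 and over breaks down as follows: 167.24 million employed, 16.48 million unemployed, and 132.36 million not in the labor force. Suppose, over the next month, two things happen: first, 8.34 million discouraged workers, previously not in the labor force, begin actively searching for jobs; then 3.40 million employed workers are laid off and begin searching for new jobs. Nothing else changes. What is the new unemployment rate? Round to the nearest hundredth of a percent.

Initially, labor force = 167.24 + 16.48 = 183.72 million, so u = 16.48/183.72 = 8.97%.
After the first change, unemployed and labor force both rise by 8.34 → E = 167.24, U = 24.82, labor force = 192.06 million.
After the second change, employed falls and unemployed rises by 3.40; labor force unchanged → E = 163.84, U = 28.22, labor force = 192.06 million.
New unemployment rate = 28.22 / 192.06 = 14.69%.

New unemployment rate ≈ 14.69%.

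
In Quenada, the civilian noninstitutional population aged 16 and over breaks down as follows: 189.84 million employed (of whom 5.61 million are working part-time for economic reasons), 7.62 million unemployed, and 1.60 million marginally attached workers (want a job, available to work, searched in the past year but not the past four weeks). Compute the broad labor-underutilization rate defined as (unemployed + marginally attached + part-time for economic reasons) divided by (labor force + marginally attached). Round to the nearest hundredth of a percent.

Labor force = 189.84 + 7.62 = 197.46 million.
Numerator = 7.62 + 1.60 + 5.61 = 14.83 million.
Denominator = 197.46 + 1.60 = 199.06 million.
Broad rate = 14.83 / 199.06 = 7.45%.

Broad underutilization rate ≈ 7.45%.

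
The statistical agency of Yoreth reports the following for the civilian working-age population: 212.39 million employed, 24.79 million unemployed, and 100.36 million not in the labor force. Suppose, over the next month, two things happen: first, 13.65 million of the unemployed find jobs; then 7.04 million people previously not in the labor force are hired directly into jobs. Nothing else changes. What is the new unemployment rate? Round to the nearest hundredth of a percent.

New unemployment rate ≈ 4.56%.

Initially, labor force = 212.39 + 24.79 = 237.18 million, so u = 24.79/237.18 = 10.45%.
After the first change, unemployed falls and employed rises by 13.65; labor force unchanged → E = 226.04, U = 11.14, labor force = 237.18 million.
After the second change, employed and labor force both rise by 7.04; unemployed unchanged → E = 233.08, U = 11.14, labor force = 244.22 million.
New unemployment rate = 11.14 / 244.22 = 4.56%.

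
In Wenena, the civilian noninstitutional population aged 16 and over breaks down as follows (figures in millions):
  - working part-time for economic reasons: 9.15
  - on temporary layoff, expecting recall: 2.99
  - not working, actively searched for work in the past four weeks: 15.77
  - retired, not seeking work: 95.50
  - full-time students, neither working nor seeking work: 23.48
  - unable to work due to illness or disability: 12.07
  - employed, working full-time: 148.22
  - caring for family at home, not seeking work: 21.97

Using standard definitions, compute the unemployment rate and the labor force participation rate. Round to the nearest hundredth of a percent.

Unemployment rate ≈ 10.65%; labor force participation rate ≈ 53.51%.

Employed = 9.15 + 148.22 = 157.37 million (anyone who worked, including part-time for economic reasons, counts as employed).
Unemployed = 2.99 + 15.77 = 18.76 million (jobless and actively searching, or on temporary layoff).
Labor force = 157.37 + 18.76 = 176.13 million.
Not in labor force = 95.50 + 23.48 + 12.07 + 21.97 = 153.02 million (those not working and not actively searching are outside the labor force).
Civilian working-age population = 176.13 + 153.02 = 329.15 million.
Unemployment rate = 18.76 / 176.13 = 10.65%.
Labor force participation rate = 176.13 / 329.15 = 53.51%.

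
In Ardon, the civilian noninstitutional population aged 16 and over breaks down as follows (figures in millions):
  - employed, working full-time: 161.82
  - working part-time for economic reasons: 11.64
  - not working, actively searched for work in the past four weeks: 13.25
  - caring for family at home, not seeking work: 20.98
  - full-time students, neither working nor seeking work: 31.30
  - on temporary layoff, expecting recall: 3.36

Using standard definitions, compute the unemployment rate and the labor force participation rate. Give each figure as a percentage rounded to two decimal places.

Employed = 161.82 + 11.64 = 173.46 million (anyone who worked, including part-time for economic reasons, counts as employed).
Unemployed = 13.25 + 3.36 = 16.61 million (jobless and actively searching, or on temporary layoff).
Labor force = 173.46 + 16.61 = 190.07 million.
Not in labor force = 20.98 + 31.30 = 52.28 million (those not working and not actively searching are outside the labor force).
Civilian working-age population = 190.07 + 52.28 = 242.35 million.
Unemployment rate = 16.61 / 190.07 = 8.74%.
Labor force participation rate = 190.07 / 242.35 = 78.43%.

Unemployment rate ≈ 8.74%; labor force participation rate ≈ 78.43%.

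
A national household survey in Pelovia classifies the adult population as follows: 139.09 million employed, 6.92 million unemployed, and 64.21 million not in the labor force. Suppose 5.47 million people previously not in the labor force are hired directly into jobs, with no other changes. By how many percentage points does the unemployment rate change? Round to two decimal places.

The unemployment rate changes by −0.17 percentage points.

Initially, labor force = 139.09 + 6.92 = 146.01 million, so u = 6.92/146.01 = 4.74%.
After the change, employed and labor force both rise by 5.47; unemployed unchanged → E = 144.56, U = 6.92, labor force = 151.48 million.
New unemployment rate = 6.92 / 151.48 = 4.57%.
Change = 4.57% − 4.74% = −0.17 percentage points.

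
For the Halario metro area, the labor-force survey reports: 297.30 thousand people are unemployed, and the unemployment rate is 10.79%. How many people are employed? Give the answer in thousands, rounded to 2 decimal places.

Labor force = U / u = 297.30 / 0.1079 ≈ 2,755.33 thousand.
Employed = labor force − unemployed = 2,755.33 − 297.30 = 2,458.03 thousand.

About 2,458.03 thousand are employed.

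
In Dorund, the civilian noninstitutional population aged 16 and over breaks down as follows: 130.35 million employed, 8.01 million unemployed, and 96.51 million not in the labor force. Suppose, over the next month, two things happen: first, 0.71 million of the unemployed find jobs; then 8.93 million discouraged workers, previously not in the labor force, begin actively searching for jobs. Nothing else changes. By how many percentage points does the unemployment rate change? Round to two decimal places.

The unemployment rate changes by +5.23 percentage points.

Initially, labor force = 130.35 + 8.01 = 138.36 million, so u = 8.01/138.36 = 5.79%.
After the first change, unemployed falls and employed rises by 0.71; labor force unchanged → E = 131.06, U = 7.30, labor force = 138.36 million.
After the second change, unemployed and labor force both rise by 8.93 → E = 131.06, U = 16.23, labor force = 147.29 million.
New unemployment rate = 16.23 / 147.29 = 11.02%.
Change = 11.02% − 5.79% = +5.23 percentage points.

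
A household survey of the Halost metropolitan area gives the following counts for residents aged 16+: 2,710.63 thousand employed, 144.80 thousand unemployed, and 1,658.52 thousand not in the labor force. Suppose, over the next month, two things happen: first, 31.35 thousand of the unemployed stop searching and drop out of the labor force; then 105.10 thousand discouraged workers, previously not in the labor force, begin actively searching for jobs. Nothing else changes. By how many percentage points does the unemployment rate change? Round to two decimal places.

Initially, labor force = 2,710.63 + 144.80 = 2,855.43 thousand, so u = 144.80/2,855.43 = 5.07%.
After the first change, unemployed and labor force both fall by 31.35 → E = 2,710.63, U = 113.45, labor force = 2,824.08 thousand.
After the second change, unemployed and labor force both rise by 105.10 → E = 2,710.63, U = 218.55, labor force = 2,929.18 thousand.
New unemployment rate = 218.55 / 2,929.18 = 7.46%.
Change = 7.46% − 5.07% = +2.39 percentage points.

The unemployment rate changes by +2.39 percentage points.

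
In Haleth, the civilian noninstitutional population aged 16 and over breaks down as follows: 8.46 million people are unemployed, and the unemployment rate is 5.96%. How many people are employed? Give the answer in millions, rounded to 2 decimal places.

About 133.49 million are employed.

Labor force = U / u = 8.46 / 0.0596 ≈ 141.95 million.
Employed = labor force − unemployed = 141.95 − 8.46 = 133.49 million.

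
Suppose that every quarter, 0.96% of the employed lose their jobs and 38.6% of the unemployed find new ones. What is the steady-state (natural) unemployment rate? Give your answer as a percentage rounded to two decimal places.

Steady-state unemployment rate ≈ 2.43%.

At steady state the flows balance: s·E = f·U, so U/(E+U) = s/(s+f).
u* = 0.96 / (0.96 + 38.6) = 0.96 / 39.56 = 2.43%.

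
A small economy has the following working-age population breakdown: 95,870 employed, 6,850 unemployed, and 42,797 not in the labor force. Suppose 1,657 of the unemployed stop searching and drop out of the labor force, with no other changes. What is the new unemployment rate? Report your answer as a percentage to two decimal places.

Initially, labor force = 95,870 + 6,850 = 102,720, so u = 6,850/102,720 = 6.67%.
After the change, unemployed and labor force both fall by 1,657 → E = 95,870, U = 5,193, labor force = 101,063.
New unemployment rate = 5,193 / 101,063 = 5.14%.

New unemployment rate ≈ 5.14%.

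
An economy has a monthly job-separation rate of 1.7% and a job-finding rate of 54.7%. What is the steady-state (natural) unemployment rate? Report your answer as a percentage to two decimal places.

Steady-state unemployment rate ≈ 3.01%.

At steady state the flows balance: s·E = f·U, so U/(E+U) = s/(s+f).
u* = 1.7 / (1.7 + 54.7) = 1.7 / 56.40 = 3.01%.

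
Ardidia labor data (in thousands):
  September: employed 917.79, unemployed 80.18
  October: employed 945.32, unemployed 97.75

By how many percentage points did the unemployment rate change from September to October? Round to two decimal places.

September: labor force = 917.79 + 80.18 = 997.97; u = 80.18/997.97 = 8.03%.
October: labor force = 945.32 + 97.75 = 1,043.07; u = 97.75/1,043.07 = 9.37%.
Change = 9.37% − 8.03% = +1.34 pp.

The unemployment rate changed by +1.34 percentage points.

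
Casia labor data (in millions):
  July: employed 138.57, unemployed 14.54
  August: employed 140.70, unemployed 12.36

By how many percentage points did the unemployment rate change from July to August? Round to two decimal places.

July: labor force = 138.57 + 14.54 = 153.11; u = 14.54/153.11 = 9.50%.
August: labor force = 140.70 + 12.36 = 153.06; u = 12.36/153.06 = 8.08%.
Change = 8.08% − 9.50% = −1.42 pp.

The unemployment rate changed by −1.42 percentage points.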